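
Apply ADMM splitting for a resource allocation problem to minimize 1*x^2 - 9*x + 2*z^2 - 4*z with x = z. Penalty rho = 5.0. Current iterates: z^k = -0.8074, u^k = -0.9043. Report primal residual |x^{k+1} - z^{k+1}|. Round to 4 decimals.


ADMM iteration with rho = 5.0, z^k = -0.8074, u^k = -0.9043
Step 1: x-update.
Minimize 1*x^2 - 9*x + (5.0/2)*(x + 0.8074 - 0.9043)^2
FOC: (2*1 + 5.0)*x = 9 + 5.0*(-0.8074 + 0.9043)
x^{k+1} = 1.3549
Step 2: z-update.
Minimize 2*z^2 - 4*z + (5.0/2)*(1.3549 - z - 0.9043)^2
FOC: (2*2 + 5.0)*z = 4 + 5.0*(1.3549 - 0.9043)
z^{k+1} = 0.6948
Step 3: u-update.
u^{k+1} = -0.9043 + 1.3549 - 0.6948 = -0.2442
Step 4: Primal residual = |1.3549 - 0.6948| = 0.6601


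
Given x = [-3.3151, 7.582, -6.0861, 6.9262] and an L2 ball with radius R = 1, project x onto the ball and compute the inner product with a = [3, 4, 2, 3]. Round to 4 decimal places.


Step 1: Compute ||x|| (intermediates to 6 decimals).
||x|| = sqrt((-3.3151)^2 + 7.582^2 + (-6.0861)^2 + 6.9262^2) = 12.389087
Step 2: Project.
Since ||x|| > R, scale = R/||x|| = 1/12.389087 = 0.080716, proj(x) = scale * x
proj(x) = [-0.267582, 0.611989, -0.491246, 0.559055]
Step 3: Dot product.
a^T * proj(x) = 3*(-0.267582) + 4*0.611989 + 2*(-0.491246) + 3*0.559055 = 2.3399


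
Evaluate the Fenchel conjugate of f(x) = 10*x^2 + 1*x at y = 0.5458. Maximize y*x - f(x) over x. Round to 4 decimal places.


f*(y) = sup_x {y*x - a*x^2 - b*x} = sup_x {(y-b)*x - a*x^2}
FOC: (y - b) - 2a*x = 0 => x* = (y - b)/(2a)
x* = (0.5458 - 1)/(2*10) = -0.0227
f*(0.5458) = (y-b)^2/(4a) = (0.5458 - 1)^2/(4*10)
= 0.2063/40 = 0.0052


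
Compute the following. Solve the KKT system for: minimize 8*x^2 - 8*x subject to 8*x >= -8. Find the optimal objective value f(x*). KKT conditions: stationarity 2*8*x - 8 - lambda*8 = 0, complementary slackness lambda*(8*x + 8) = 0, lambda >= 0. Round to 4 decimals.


Step 1: Try lambda = 0 (constraint inactive).
Stationarity: 2*8*x - 8 = 0
x* = 8/(2*8) = 0.5
Check constraint: 8*0.5 = 4.0 >= -8 -- satisfied.
Step 2: Compute optimal value.
f(x*) = 8*0.5^2 - 8*0.5 = -2.0


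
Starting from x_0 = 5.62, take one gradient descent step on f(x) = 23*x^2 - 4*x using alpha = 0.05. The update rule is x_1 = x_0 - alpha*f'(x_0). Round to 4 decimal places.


We compute the gradient at x_0 and apply the update.
f'(x) = 46*x - 4
f'(5.62) = 46*5.62 - 4 = 254.52
x_1 = 5.62 - 0.05*254.52 = -7.106


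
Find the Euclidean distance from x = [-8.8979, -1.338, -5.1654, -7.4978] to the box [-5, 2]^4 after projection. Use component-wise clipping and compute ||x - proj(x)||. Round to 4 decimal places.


Project each component onto [-5, 2].
clip(-8.8979) = -5.0, clip(-1.338) = -1.338, clip(-5.1654) = -5.0, clip(-7.4978) = -5.0
Projection = [-5.0, -1.338, -5.0, -5.0]
Squared diffs: [15.1936, 0.0, 0.0274, 6.239]
Distance = sqrt(21.46) = 4.6325


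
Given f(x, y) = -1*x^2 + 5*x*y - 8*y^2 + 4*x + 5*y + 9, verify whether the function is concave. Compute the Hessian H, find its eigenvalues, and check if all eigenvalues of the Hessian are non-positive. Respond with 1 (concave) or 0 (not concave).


The Hessian of f(x,y) = -1*x^2 + 5*x*y - 8*y^2 + 4*x + 5*y + 9 is:
H = [[-2, 5], [5, -16]]
Trace = -2 - 16 = -18
Determinant = -2*-16 - (5)^2 = 7
Discriminant = (-18)^2 - 4*7 = 296.0
Eigenvalues: lambda_1 = -17.6023, lambda_2 = -0.3977
The function is concave.

1


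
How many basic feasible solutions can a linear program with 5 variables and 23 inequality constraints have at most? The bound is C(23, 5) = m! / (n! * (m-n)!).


Each vertex corresponds to some choice of n active constraints out of m, so the number of vertices is at most C(m, n) = m! / (n!(m-n)!).
m = 23, n = 5
Numerator: 23 * 22 * 21 * 20 * 19
Denominator: 5! = 120
C(23, 5) = 33649


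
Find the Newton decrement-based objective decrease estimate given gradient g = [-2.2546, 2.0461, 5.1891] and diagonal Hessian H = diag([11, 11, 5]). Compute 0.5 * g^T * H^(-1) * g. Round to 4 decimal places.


Step 1: H is diagonal, so H^(-1) * g = [-0.205, 0.186, 1.0378].
Step 2: g^T H^(-1) g = sum_i g_i^2 / H_ii
  = (-2.2546)^2/11 + (2.0461)^2/11 + (5.1891)^2/5
  = 0.4621 + 0.3806 + 5.3854 = 6.2281
Step 3: Objective decrease = 0.5 * g^T H^(-1) g = 3.114


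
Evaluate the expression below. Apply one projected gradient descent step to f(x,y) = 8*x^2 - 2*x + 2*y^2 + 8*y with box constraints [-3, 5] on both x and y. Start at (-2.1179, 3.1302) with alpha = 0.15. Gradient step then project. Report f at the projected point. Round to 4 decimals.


Step 1: Compute gradient at (-2.1179, 3.1302).
grad_x = 2*8*-2.1179 - 2 = -35.8864
grad_y = 2*2*3.1302 + 8 = 20.5208
Step 2: Gradient step.
x_raw = -2.1179 - 0.15*-35.8864 = 3.2651
y_raw = 3.1302 - 0.15*20.5208 = 0.0521
Step 3: Project onto [-3, 5].
x_proj = clip(3.2651) = 3.2651
y_proj = clip(0.0521) = 0.0521
Step 4: Evaluate f.
f(3.2651, 0.0521) = 79.1769


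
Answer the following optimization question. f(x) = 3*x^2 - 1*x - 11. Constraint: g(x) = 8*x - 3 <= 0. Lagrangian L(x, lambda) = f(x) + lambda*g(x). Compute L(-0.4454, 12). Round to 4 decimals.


Step 1: Evaluate f(x).
f(-0.4454) = 3*(-0.4454)^2 - 1*(-0.4454) - 11 = -9.9595
Step 2: Evaluate g(x).
g(-0.4454) = 8*-0.4454 - 3 = -6.5632
Step 3: Compute Lagrangian.
L = -9.9595 + 12*-6.5632 = -88.7179


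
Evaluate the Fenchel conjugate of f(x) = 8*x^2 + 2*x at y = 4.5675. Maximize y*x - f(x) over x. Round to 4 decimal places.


f*(y) = sup_x {y*x - a*x^2 - b*x} = sup_x {(y-b)*x - a*x^2}
FOC: (y - b) - 2a*x = 0 => x* = (y - b)/(2a)
x* = (4.5675 - 2)/(2*8) = 0.1605
f*(4.5675) = (y-b)^2/(4a) = (4.5675 - 2)^2/(4*8)
= 6.5921/32 = 0.206


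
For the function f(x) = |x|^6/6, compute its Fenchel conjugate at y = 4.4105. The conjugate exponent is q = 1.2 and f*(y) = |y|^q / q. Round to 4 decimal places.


The conjugate exponent q satisfies 1/p + 1/q = 1.
p = 6, so q = 6/(6 - 1) = 1.2
|y|^q = 4.4105^1.2 = 5.9345
f*(4.4105) = 5.9345 / 1.2 = 4.9454


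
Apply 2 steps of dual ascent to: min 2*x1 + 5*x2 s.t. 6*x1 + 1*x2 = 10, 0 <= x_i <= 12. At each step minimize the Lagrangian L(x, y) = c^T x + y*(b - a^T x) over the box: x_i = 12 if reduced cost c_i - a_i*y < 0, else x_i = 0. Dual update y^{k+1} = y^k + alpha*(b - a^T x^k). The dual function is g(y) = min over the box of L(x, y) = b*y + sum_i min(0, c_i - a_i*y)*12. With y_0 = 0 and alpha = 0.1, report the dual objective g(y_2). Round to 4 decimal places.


Dual ascent for LP: min 2*x1 + 5*x2, 6*x1 + 1*x2 = 10, 0 <= x_i <= 12
Step 1: y^k = 0.0, reduced costs: (2.0, 5.0)
  x^k = (0.0, 0.0), subgradient = b - a^T x = 10.0
  y^{k+1} = 0.0 + 0.1*10.0 = 1.0
Step 2: y^k = 1.0, reduced costs: (-4.0, 4.0)
  x^k = (12.0, 0.0), subgradient = b - a^T x = -62.0
  y^{k+1} = 1.0 + 0.1*-62.0 = -5.2
Dual objective at y_2 = -5.2: reduced costs (33.2, 10.2), box minimizer x = (0.0, 0.0)
g(y_2) = b*y + (c1 - a1*y)*x1 + (c2 - a2*y)*x2 = 10*(-5.2) + 33.2*0.0 + 10.2*0.0 = -52.0 + 0.0 + 0.0 = -52.0


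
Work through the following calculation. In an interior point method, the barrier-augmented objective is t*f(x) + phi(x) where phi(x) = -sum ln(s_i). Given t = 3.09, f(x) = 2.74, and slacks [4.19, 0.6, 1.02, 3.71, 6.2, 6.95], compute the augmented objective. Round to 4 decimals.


Step 1: Compute log-barrier.
ln values: [1.4327, -0.5108, 0.0198, 1.311, 1.8245, 1.9387]
phi = -(1.4327 - 0.5108 + 0.0198 + 1.311 + 1.8245 + 1.9387) = -6.016
Step 2: Compute augmented objective.
t*f(x) = 3.09*2.74 = 8.4666
Total = 8.4666 - 6.016 = 2.4506


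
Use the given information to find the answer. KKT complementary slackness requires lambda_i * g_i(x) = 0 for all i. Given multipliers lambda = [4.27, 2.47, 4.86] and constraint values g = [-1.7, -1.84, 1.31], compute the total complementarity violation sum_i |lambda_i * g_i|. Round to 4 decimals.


KKT complementary slackness check:
lambda_1 * g_1 = 4.27 * -1.7 = -7.259
lambda_2 * g_2 = 2.47 * -1.84 = -4.5448
lambda_3 * g_3 = 4.86 * 1.31 = 6.3666
Total violation = 7.259 + 4.5448 + 6.3666 = 18.1704


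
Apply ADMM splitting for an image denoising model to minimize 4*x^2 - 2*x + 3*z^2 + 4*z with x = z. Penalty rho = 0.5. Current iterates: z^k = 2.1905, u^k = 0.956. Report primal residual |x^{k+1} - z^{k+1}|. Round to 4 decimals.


ADMM iteration with rho = 0.5, z^k = 2.1905, u^k = 0.956
Step 1: x-update.
Minimize 4*x^2 - 2*x + (0.5/2)*(x - 2.1905 + 0.956)^2
FOC: (2*4 + 0.5)*x = 2 + 0.5*(2.1905 - 0.956)
x^{k+1} = 0.3079
Step 2: z-update.
Minimize 3*z^2 + 4*z + (0.5/2)*(0.3079 - z + 0.956)^2
FOC: (2*3 + 0.5)*z = -4 + 0.5*(0.3079 + 0.956)
z^{k+1} = -0.5182
Step 3: u-update.
u^{k+1} = 0.956 + 0.3079 + 0.5182 = 1.7821
Step 4: Primal residual = |0.3079 + 0.5182| = 0.8261


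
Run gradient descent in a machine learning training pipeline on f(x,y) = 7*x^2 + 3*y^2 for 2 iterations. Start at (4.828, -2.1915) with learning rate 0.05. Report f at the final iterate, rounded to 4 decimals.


Gradient descent on f(x,y) = 7*x^2 + 3*y^2.
Starting point: (4.828, -2.1915), alpha = 0.05
Step 1: grad_x = 2*7*4.828 = 67.592, grad_y = 2*3*-2.1915 = -13.149
  x_1 = 4.828 - 0.05*67.592 = 1.4484
  y_1 = -2.1915 - 0.05*-13.149 = -1.5341
Step 2: grad_x = 2*7*1.4484 = 20.2776, grad_y = 2*3*-1.5341 = -9.2043
  x_2 = 1.4484 - 0.05*20.2776 = 0.4345
  y_2 = -1.5341 - 0.05*-9.2043 = -1.0738
f(0.4345, -1.0738) = 7*0.4345^2 + 3*(-1.0738)^2 = 4.781


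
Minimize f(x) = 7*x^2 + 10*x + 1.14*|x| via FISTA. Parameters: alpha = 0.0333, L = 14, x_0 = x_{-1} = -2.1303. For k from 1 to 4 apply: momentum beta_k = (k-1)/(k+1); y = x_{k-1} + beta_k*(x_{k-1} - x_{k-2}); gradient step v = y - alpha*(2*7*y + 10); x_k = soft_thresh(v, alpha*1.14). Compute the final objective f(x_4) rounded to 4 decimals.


FISTA on f(x) = 7*x^2 + 10*x + 1.14*|x|
L = 14, alpha = 0.0333
Iteration 1: beta = 0.0, y = -2.1303 + 0.0*(-2.1303 + 2.1303) = -2.1303
  grad(y) = -19.8242, v = y - alpha*grad = -1.4702
  prox(v) = soft_thresh(-1.4702, 0.038) = -1.4322
Iteration 2: beta = 0.3333, y = -1.4322 + 0.3333*(-1.4322 + 2.1303) = -1.1995
  grad(y) = -6.7929, v = y - alpha*grad = -0.9733
  prox(v) = soft_thresh(-0.9733, 0.038) = -0.9353
Iteration 3: beta = 0.5, y = -0.9353 + 0.5*(-0.9353 + 1.4322) = -0.6869
  grad(y) = 0.3835, v = y - alpha*grad = -0.6997
  prox(v) = soft_thresh(-0.6997, 0.038) = -0.6617
Iteration 4: beta = 0.6, y = -0.6617 + 0.6*(-0.6617 + 0.9353) = -0.4975
  grad(y) = 3.0346, v = y - alpha*grad = -0.5986
  prox(v) = soft_thresh(-0.5986, 0.038) = -0.5606
f(x_4) = 7*(-0.5606)^2 + 10*(-0.5606) + 1.14*|-0.5606| = -2.767


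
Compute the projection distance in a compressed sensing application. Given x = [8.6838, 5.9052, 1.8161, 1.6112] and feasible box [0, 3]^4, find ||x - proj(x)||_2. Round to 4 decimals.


Project each component onto [0, 3].
clip(8.6838) = 3.0, clip(5.9052) = 3.0, clip(1.8161) = 1.8161, clip(1.6112) = 1.6112
Projection = [3.0, 3.0, 1.8161, 1.6112]
Squared diffs: [32.3056, 8.4402, 0.0, 0.0]
Distance = sqrt(40.7458) = 6.3832


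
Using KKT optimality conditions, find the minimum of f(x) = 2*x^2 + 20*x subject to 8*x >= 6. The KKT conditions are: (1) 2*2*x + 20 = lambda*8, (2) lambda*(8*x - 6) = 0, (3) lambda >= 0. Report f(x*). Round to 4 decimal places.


Step 1: Try lambda = 0 (constraint inactive).
x_unc = -20/(2*2) = -5.0
Check: 8*-5.0 = -40.0 < 6 -- violated!
Step 2: Constraint must be active: 8*x = 6
x* = 6/8 = 0.75
lambda = (2*2*0.75 + 20)/8 = 2.875
Step 3: Compute optimal value.
f(x*) = 2*0.75^2 + 20*0.75 = 16.125


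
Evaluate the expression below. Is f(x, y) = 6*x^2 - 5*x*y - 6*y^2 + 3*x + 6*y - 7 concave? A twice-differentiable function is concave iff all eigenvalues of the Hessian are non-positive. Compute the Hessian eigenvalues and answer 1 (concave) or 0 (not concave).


The Hessian of f(x,y) = 6*x^2 - 5*x*y - 6*y^2 + 3*x + 6*y - 7 is:
H = [[12, -5], [-5, -12]]
Trace = 12 - 12 = 0
Determinant = 12*-12 - (-5)^2 = -169
Discriminant = (0)^2 - 4*-169 = 676.0
Eigenvalues: lambda_1 = -13.0, lambda_2 = 13.0
The function is not concave.

0


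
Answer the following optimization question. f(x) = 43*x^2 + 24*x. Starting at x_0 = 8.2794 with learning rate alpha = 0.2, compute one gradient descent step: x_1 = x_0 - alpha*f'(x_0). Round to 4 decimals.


We compute the gradient at x_0 and apply the update.
f'(x) = 86*x + 24
f'(8.2794) = 86*8.2794 + 24 = 736.0284
x_1 = 8.2794 - 0.2*736.0284 = -138.9263


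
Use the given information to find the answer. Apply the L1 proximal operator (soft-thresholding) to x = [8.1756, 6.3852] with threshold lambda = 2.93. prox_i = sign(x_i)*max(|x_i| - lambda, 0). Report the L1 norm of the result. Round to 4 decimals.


Soft-thresholding with lambda = 2.93:
prox(8.1756) = sign(8.1756)*max(|8.1756| - 2.93, 0) = 5.2456
prox(6.3852) = sign(6.3852)*max(|6.3852| - 2.93, 0) = 3.4552
prox(x) = [5.2456, 3.4552]
||prox(x)||_1 = 5.2456 + 3.4552 = 8.7008


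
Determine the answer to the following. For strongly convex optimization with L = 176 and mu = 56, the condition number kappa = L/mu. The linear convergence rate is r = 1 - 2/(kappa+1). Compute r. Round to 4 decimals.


Step 1: Compute the condition number.
kappa = L/mu = 176/56 = 3.1429
Step 2: Compute the convergence rate.
r = 1 - 2/(kappa + 1) = 1 - 2*mu/(L + mu) = (L - mu)/(L + mu) = 120/232 = 0.5172


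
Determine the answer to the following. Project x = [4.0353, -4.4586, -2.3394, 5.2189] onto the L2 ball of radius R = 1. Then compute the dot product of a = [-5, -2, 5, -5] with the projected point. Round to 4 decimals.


Step 1: Compute ||x|| (intermediates to 6 decimals).
||x|| = sqrt(4.0353^2 + (-4.4586)^2 + (-2.3394)^2 + 5.2189^2) = 8.298944
Step 2: Project.
Since ||x|| > R, scale = R/||x|| = 1/8.298944 = 0.120497, proj(x) = scale * x
proj(x) = [0.486242, -0.537248, -0.281891, 0.628862]
Step 3: Dot product.
a^T * proj(x) = -5*0.486242 - 2*(-0.537248) + 5*(-0.281891) - 5*0.628862 = -5.9105


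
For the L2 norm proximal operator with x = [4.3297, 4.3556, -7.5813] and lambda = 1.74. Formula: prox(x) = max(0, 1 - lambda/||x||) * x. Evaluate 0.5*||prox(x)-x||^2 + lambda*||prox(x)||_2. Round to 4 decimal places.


Step 1: Compute ||x||.
||x|| = 9.7567
Step 2: Compute scaling factor.
scale = max(0, 1 - 1.74/9.7567) = 0.8217
Step 3: prox(x) = [3.5575, 3.5788, -6.2293]
||prox(x)|| = 8.0167
Step 4: Proximal objective.
0.5*||prox-x||^2 = 1.5138
lambda*||prox|| = 13.9491
Total = 15.4629


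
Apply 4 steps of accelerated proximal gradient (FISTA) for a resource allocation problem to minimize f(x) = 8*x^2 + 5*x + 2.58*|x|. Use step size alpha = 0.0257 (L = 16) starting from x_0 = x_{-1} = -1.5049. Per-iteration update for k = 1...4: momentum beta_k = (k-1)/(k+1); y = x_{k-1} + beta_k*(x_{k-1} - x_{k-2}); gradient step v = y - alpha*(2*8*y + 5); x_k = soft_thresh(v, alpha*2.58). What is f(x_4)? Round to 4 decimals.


FISTA on f(x) = 8*x^2 + 5*x + 2.58*|x|
L = 16, alpha = 0.0257
Iteration 1: beta = 0.0, y = -1.5049 + 0.0*(-1.5049 + 1.5049) = -1.5049
  grad(y) = -19.0784, v = y - alpha*grad = -1.0146
  prox(v) = soft_thresh(-1.0146, 0.0663) = -0.9483
Iteration 2: beta = 0.3333, y = -0.9483 + 0.3333*(-0.9483 + 1.5049) = -0.7627
  grad(y) = -7.2038, v = y - alpha*grad = -0.5776
  prox(v) = soft_thresh(-0.5776, 0.0663) = -0.5113
Iteration 3: beta = 0.5, y = -0.5113 + 0.5*(-0.5113 + 0.9483) = -0.2928
  grad(y) = 0.3152, v = y - alpha*grad = -0.3009
  prox(v) = soft_thresh(-0.3009, 0.0663) = -0.2346
Iteration 4: beta = 0.6, y = -0.2346 + 0.6*(-0.2346 + 0.5113) = -0.0686
  grad(y) = 3.9028, v = y - alpha*grad = -0.1689
  prox(v) = soft_thresh(-0.1689, 0.0663) = -0.1026
f(x_4) = 8*(-0.1026)^2 + 5*(-0.1026) + 2.58*|-0.1026| = -0.1641


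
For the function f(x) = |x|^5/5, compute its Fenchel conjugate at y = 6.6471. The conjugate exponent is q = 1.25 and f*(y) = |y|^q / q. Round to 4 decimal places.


The conjugate exponent q satisfies 1/p + 1/q = 1.
p = 5, so q = 5/(5 - 1) = 1.25
|y|^q = 6.6471^1.25 = 10.6731
f*(6.6471) = 10.6731 / 1.25 = 8.5385


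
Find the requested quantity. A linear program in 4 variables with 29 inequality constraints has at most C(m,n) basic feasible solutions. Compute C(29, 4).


Each vertex corresponds to some choice of n active constraints out of m, so the number of vertices is at most C(m, n) = m! / (n!(m-n)!).
m = 29, n = 4
Numerator: 29 * 28 * 27 * 26
Denominator: 4! = 24
C(29, 4) = 23751


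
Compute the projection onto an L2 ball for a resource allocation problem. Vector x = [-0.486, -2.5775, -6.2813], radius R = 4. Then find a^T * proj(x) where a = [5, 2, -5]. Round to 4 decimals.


Step 1: Compute ||x|| (intermediates to 6 decimals).
||x|| = sqrt((-0.486)^2 + (-2.5775)^2 + (-6.2813)^2) = 6.80694
Step 2: Project.
Since ||x|| > R, scale = R/||x|| = 4/6.80694 = 0.587636, proj(x) = scale * x
proj(x) = [-0.285591, -1.514632, -3.691118]
Step 3: Dot product.
a^T * proj(x) = 5*(-0.285591) + 2*(-1.514632) - 5*(-3.691118) = 13.9984


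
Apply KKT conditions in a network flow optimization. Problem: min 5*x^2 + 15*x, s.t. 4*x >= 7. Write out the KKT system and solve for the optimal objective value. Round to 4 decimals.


Step 1: Try lambda = 0 (constraint inactive).
x_unc = -15/(2*5) = -1.5
Check: 4*-1.5 = -6.0 < 7 -- violated!
Step 2: Constraint must be active: 4*x = 7
x* = 7/4 = 1.75
lambda = (2*5*1.75 + 15)/4 = 8.125
Step 3: Compute optimal value.
f(x*) = 5*1.75^2 + 15*1.75 = 41.5625


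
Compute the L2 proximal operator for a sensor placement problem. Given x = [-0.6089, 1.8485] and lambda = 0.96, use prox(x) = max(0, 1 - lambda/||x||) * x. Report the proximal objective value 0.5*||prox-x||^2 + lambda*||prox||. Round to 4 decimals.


Step 1: Compute ||x||.
||x|| = 1.9462
Step 2: Compute scaling factor.
scale = max(0, 1 - 0.96/1.9462) = 0.5067
Step 3: prox(x) = [-0.3085, 0.9367]
||prox(x)|| = 0.9862
Step 4: Proximal objective.
0.5*||prox-x||^2 = 0.4608
lambda*||prox|| = 0.9468
Total = 1.4076


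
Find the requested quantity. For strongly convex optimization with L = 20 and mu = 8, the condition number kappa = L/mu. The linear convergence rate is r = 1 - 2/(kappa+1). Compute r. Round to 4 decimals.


Step 1: Compute the condition number.
kappa = L/mu = 20/8 = 2.5
Step 2: Compute the convergence rate.
r = 1 - 2/(kappa + 1) = 1 - 2*mu/(L + mu) = (L - mu)/(L + mu) = 12/28 = 0.4286


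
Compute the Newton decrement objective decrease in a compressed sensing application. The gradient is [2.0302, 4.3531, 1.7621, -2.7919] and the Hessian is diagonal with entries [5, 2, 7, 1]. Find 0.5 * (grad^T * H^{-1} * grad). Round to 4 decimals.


Step 1: H is diagonal, so H^(-1) * g = [0.406, 2.1766, 0.2517, -2.7919].
Step 2: g^T H^(-1) g = sum_i g_i^2 / H_ii
  = (2.0302)^2/5 + (4.3531)^2/2 + (1.7621)^2/7 + (-2.7919)^2/1
  = 0.8243 + 9.4747 + 0.4436 + 7.7947 = 18.5374
Step 3: Objective decrease = 0.5 * g^T H^(-1) g = 9.2687


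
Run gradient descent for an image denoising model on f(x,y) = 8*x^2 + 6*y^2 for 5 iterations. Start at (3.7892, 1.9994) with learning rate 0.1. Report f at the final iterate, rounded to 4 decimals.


Gradient descent on f(x,y) = 8*x^2 + 6*y^2.
Starting point: (3.7892, 1.9994), alpha = 0.1
Step 1: grad_x = 2*8*3.7892 = 60.6272, grad_y = 2*6*1.9994 = 23.9928
  x_1 = 3.7892 - 0.1*60.6272 = -2.2735
  y_1 = 1.9994 - 0.1*23.9928 = -0.3999
Step 2: grad_x = 2*8*-2.2735 = -36.3763, grad_y = 2*6*-0.3999 = -4.7986
  x_2 = -2.2735 - 0.1*-36.3763 = 1.3641
  y_2 = -0.3999 - 0.1*-4.7986 = 0.08
Step 3: grad_x = 2*8*1.3641 = 21.8258, grad_y = 2*6*0.08 = 0.9597
  x_3 = 1.3641 - 0.1*21.8258 = -0.8185
  y_3 = 0.08 - 0.1*0.9597 = -0.016
Step 4: grad_x = 2*8*-0.8185 = -13.0955, grad_y = 2*6*-0.016 = -0.1919
  x_4 = -0.8185 - 0.1*-13.0955 = 0.4911
  y_4 = -0.016 - 0.1*-0.1919 = 0.0032
Step 5: grad_x = 2*8*0.4911 = 7.8573, grad_y = 2*6*0.0032 = 0.0384
  x_5 = 0.4911 - 0.1*7.8573 = -0.2946
  y_5 = 0.0032 - 0.1*0.0384 = -0.0006
f(-0.2946, -0.0006) = 8*(-0.2946)^2 + 6*(-0.0006)^2 = 0.6945


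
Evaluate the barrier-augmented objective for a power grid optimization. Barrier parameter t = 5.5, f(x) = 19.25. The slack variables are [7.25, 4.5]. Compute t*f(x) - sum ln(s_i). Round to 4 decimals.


Step 1: Compute log-barrier.
ln values: [1.981, 1.5041]
phi = -(1.981 + 1.5041) = -3.4851
Step 2: Compute augmented objective.
t*f(x) = 5.5*19.25 = 105.875
Total = 105.875 - 3.4851 = 102.3899


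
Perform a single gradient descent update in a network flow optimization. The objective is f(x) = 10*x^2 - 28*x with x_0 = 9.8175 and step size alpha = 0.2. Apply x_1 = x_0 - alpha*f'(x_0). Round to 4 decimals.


We compute the gradient at x_0 and apply the update.
f'(x) = 20*x - 28
f'(9.8175) = 20*9.8175 - 28 = 168.35
x_1 = 9.8175 - 0.2*168.35 = -23.8525


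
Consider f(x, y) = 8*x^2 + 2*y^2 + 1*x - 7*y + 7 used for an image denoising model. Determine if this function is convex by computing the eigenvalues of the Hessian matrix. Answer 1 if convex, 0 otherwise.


The Hessian of f(x,y) = 8*x^2 + 2*y^2 + 1*x - 7*y + 7 is:
H = [[16, 0], [0, 4]]
Trace = 16 + 4 = 20
Determinant = 16*4 - (0)^2 = 64
Discriminant = (20)^2 - 4*64 = 144.0
Eigenvalues: lambda_1 = 4.0, lambda_2 = 16.0
The function is convex.

1


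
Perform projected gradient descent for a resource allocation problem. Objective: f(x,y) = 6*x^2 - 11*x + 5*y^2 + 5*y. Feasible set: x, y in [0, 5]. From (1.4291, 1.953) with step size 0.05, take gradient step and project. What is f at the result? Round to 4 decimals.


Step 1: Compute gradient at (1.4291, 1.953).
grad_x = 2*6*1.4291 - 11 = 6.1492
grad_y = 2*5*1.953 + 5 = 24.53
Step 2: Gradient step.
x_raw = 1.4291 - 0.05*6.1492 = 1.1216
y_raw = 1.953 - 0.05*24.53 = 0.7265
Step 3: Project onto [0, 5].
x_proj = clip(1.1216) = 1.1216
y_proj = clip(0.7265) = 0.7265
Step 4: Evaluate f.
f(1.1216, 0.7265) = 1.4819


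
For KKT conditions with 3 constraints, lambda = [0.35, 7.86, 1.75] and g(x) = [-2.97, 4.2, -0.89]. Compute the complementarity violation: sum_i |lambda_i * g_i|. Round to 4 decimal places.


KKT complementary slackness check:
lambda_1 * g_1 = 0.35 * -2.97 = -1.0395
lambda_2 * g_2 = 7.86 * 4.2 = 33.012
lambda_3 * g_3 = 1.75 * -0.89 = -1.5575
Total violation = 1.0395 + 33.012 + 1.5575 = 35.609


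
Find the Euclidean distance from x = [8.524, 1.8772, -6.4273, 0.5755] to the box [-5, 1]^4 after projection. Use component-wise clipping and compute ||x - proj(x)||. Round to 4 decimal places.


Project each component onto [-5, 1].
clip(8.524) = 1.0, clip(1.8772) = 1.0, clip(-6.4273) = -5.0, clip(0.5755) = 0.5755
Projection = [1.0, 1.0, -5.0, 0.5755]
Squared diffs: [56.6106, 0.7695, 2.0372, 0.0]
Distance = sqrt(59.4173) = 7.7083


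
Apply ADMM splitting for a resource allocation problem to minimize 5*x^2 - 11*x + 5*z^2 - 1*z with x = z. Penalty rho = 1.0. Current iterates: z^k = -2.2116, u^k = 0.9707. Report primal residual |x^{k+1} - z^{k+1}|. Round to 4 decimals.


ADMM iteration with rho = 1.0, z^k = -2.2116, u^k = 0.9707
Step 1: x-update.
Minimize 5*x^2 - 11*x + (1.0/2)*(x + 2.2116 + 0.9707)^2
FOC: (2*5 + 1.0)*x = 11 + 1.0*(-2.2116 - 0.9707)
x^{k+1} = 0.7107
Step 2: z-update.
Minimize 5*z^2 - 1*z + (1.0/2)*(0.7107 - z + 0.9707)^2
FOC: (2*5 + 1.0)*z = 1 + 1.0*(0.7107 + 0.9707)
z^{k+1} = 0.2438
Step 3: u-update.
u^{k+1} = 0.9707 + 0.7107 - 0.2438 = 1.4376
Step 4: Primal residual = |0.7107 - 0.2438| = 0.4669


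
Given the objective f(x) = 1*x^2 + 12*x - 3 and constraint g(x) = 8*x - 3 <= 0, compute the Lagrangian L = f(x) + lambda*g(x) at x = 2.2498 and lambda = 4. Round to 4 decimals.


Step 1: Evaluate f(x).
f(2.2498) = 1*2.2498^2 + 12*2.2498 - 3 = 29.0592
Step 2: Evaluate g(x).
g(2.2498) = 8*2.2498 - 3 = 14.9984
Step 3: Compute Lagrangian.
L = 29.0592 + 4*14.9984 = 89.0528


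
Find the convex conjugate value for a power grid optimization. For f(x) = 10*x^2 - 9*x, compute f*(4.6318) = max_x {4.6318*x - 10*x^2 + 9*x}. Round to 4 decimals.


f*(y) = sup_x {y*x - a*x^2 - b*x} = sup_x {(y-b)*x - a*x^2}
FOC: (y - b) - 2a*x = 0 => x* = (y - b)/(2a)
x* = (4.6318 + 9)/(2*10) = 0.6816
f*(4.6318) = (y-b)^2/(4a) = (4.6318 + 9)^2/(4*10)
= 185.826/40 = 4.6456


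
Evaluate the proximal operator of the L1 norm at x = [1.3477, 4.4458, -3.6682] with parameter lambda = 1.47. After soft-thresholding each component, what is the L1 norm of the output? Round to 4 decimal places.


Soft-thresholding with lambda = 1.47:
prox(1.3477) = sign(1.3477)*max(|1.3477| - 1.47, 0) = 0.0
prox(4.4458) = sign(4.4458)*max(|4.4458| - 1.47, 0) = 2.9758
prox(-3.6682) = sign(-3.6682)*max(|-3.6682| - 1.47, 0) = -2.1982
prox(x) = [0.0, 2.9758, -2.1982]
||prox(x)||_1 = 0.0 + 2.9758 + 2.1982 = 5.174


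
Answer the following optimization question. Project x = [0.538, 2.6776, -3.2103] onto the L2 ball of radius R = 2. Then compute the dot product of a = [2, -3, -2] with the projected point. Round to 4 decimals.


Step 1: Compute ||x|| (intermediates to 6 decimals).
||x|| = sqrt(0.538^2 + 2.6776^2 + (-3.2103)^2) = 4.214856
Step 2: Project.
Since ||x|| > R, scale = R/||x|| = 2/4.214856 = 0.474512, proj(x) = scale * x
proj(x) = [0.255287, 1.270553, -1.523326]
Step 3: Dot product.
a^T * proj(x) = 2*0.255287 - 3*1.270553 - 2*(-1.523326) = -0.2544


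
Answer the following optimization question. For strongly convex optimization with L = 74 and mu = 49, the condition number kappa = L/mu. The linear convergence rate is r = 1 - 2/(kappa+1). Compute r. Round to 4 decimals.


Step 1: Compute the condition number.
kappa = L/mu = 74/49 = 1.5102
Step 2: Compute the convergence rate.
r = 1 - 2/(kappa + 1) = 1 - 2*mu/(L + mu) = (L - mu)/(L + mu) = 25/123 = 0.2033


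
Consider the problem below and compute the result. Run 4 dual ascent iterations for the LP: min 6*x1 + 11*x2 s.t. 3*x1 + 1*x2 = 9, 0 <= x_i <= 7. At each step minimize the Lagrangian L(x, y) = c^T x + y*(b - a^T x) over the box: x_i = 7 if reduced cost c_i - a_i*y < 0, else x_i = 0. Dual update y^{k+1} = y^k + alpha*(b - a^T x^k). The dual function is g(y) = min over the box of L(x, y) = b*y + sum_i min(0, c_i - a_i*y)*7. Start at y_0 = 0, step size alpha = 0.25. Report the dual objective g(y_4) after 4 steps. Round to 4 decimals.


Dual ascent for LP: min 6*x1 + 11*x2, 3*x1 + 1*x2 = 9, 0 <= x_i <= 7
Step 1: y^k = 0.0, reduced costs: (6.0, 11.0)
  x^k = (0.0, 0.0), subgradient = b - a^T x = 9.0
  y^{k+1} = 0.0 + 0.25*9.0 = 2.25
Step 2: y^k = 2.25, reduced costs: (-0.75, 8.75)
  x^k = (7.0, 0.0), subgradient = b - a^T x = -12.0
  y^{k+1} = 2.25 + 0.25*-12.0 = -0.75
Step 3: y^k = -0.75, reduced costs: (8.25, 11.75)
  x^k = (0.0, 0.0), subgradient = b - a^T x = 9.0
  y^{k+1} = -0.75 + 0.25*9.0 = 1.5
Step 4: y^k = 1.5, reduced costs: (1.5, 9.5)
  x^k = (0.0, 0.0), subgradient = b - a^T x = 9.0
  y^{k+1} = 1.5 + 0.25*9.0 = 3.75
Dual objective at y_4 = 3.75: reduced costs (-5.25, 7.25), box minimizer x = (7.0, 0.0)
g(y_4) = b*y + (c1 - a1*y)*x1 + (c2 - a2*y)*x2 = 9*3.75 + (-5.25)*7.0 + 7.25*0.0 = 33.75 - 36.75 + 0.0 = -3.0


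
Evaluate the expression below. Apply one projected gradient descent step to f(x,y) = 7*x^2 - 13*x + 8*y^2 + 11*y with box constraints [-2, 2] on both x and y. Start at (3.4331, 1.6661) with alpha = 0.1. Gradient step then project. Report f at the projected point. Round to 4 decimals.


Step 1: Compute gradient at (3.4331, 1.6661).
grad_x = 2*7*3.4331 - 13 = 35.0634
grad_y = 2*8*1.6661 + 11 = 37.6576
Step 2: Gradient step.
x_raw = 3.4331 - 0.1*35.0634 = -0.0732
y_raw = 1.6661 - 0.1*37.6576 = -2.0997
Step 3: Project onto [-2, 2].
x_proj = clip(-0.0732) = -0.0732
y_proj = clip(-2.0997) = -2.0
Step 4: Evaluate f.
f(-0.0732, -2.0) = 10.9897


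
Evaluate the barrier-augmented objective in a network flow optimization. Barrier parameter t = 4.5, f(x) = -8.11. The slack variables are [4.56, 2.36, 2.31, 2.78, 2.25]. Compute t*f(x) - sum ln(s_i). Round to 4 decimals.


Step 1: Compute log-barrier.
ln values: [1.5173, 0.8587, 0.8372, 1.0225, 0.8109]
phi = -(1.5173 + 0.8587 + 0.8372 + 1.0225 + 0.8109) = -5.0466
Step 2: Compute augmented objective.
t*f(x) = 4.5*-8.11 = -36.495
Total = -36.495 - 5.0466 = -41.5416


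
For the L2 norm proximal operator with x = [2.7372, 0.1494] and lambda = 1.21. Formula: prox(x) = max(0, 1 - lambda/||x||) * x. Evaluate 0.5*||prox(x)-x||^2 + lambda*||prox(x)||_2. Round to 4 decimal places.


Step 1: Compute ||x||.
||x|| = 2.7413
Step 2: Compute scaling factor.
scale = max(0, 1 - 1.21/2.7413) = 0.5586
Step 3: prox(x) = [1.529, 0.0835]
||prox(x)|| = 1.5313
Step 4: Proximal objective.
0.5*||prox-x||^2 = 0.7321
lambda*||prox|| = 1.8529
Total = 2.5849


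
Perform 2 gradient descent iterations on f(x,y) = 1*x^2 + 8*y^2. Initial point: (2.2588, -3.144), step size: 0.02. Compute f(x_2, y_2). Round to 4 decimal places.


Gradient descent on f(x,y) = 1*x^2 + 8*y^2.
Starting point: (2.2588, -3.144), alpha = 0.02
Step 1: grad_x = 2*1*2.2588 = 4.5176, grad_y = 2*8*-3.144 = -50.304
  x_1 = 2.2588 - 0.02*4.5176 = 2.1684
  y_1 = -3.144 - 0.02*-50.304 = -2.1379
Step 2: grad_x = 2*1*2.1684 = 4.3369, grad_y = 2*8*-2.1379 = -34.2067
  x_2 = 2.1684 - 0.02*4.3369 = 2.0817
  y_2 = -2.1379 - 0.02*-34.2067 = -1.4538
f(2.0817, -1.4538) = 1*2.0817^2 + 8*(-1.4538)^2 = 21.2415


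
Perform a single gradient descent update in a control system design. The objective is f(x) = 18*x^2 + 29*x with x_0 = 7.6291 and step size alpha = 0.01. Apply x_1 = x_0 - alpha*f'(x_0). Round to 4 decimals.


We compute the gradient at x_0 and apply the update.
f'(x) = 36*x + 29
f'(7.6291) = 36*7.6291 + 29 = 303.6476
x_1 = 7.6291 - 0.01*303.6476 = 4.5926


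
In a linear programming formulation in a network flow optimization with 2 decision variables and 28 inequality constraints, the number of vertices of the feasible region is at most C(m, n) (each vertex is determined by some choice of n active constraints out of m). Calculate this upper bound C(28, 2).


Each vertex corresponds to some choice of n active constraints out of m, so the number of vertices is at most C(m, n) = m! / (n!(m-n)!).
m = 28, n = 2
Numerator: 28 * 27
Denominator: 2! = 2
C(28, 2) = 378


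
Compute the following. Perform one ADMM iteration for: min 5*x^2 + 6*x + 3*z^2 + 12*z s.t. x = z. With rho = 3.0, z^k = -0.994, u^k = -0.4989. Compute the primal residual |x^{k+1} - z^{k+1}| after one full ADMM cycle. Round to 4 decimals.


ADMM iteration with rho = 3.0, z^k = -0.994, u^k = -0.4989
Step 1: x-update.
Minimize 5*x^2 + 6*x + (3.0/2)*(x + 0.994 - 0.4989)^2
FOC: (2*5 + 3.0)*x = -6 + 3.0*(-0.994 + 0.4989)
x^{k+1} = -0.5758
Step 2: z-update.
Minimize 3*z^2 + 12*z + (3.0/2)*(-0.5758 - z - 0.4989)^2
FOC: (2*3 + 3.0)*z = -12 + 3.0*(-0.5758 - 0.4989)
z^{k+1} = -1.6916
Step 3: u-update.
u^{k+1} = -0.4989 - 0.5758 + 1.6916 = 0.6169
Step 4: Primal residual = |-0.5758 + 1.6916| = 1.1158


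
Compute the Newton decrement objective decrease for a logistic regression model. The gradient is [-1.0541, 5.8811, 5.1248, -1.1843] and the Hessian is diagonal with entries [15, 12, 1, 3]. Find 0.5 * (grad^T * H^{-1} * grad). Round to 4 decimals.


Step 1: H is diagonal, so H^(-1) * g = [-0.0703, 0.4901, 5.1248, -0.3948].
Step 2: g^T H^(-1) g = sum_i g_i^2 / H_ii
  = (-1.0541)^2/15 + (5.8811)^2/12 + (5.1248)^2/1 + (-1.1843)^2/3
  = 0.0741 + 2.8823 + 26.2636 + 0.4675 = 29.6875
Step 3: Objective decrease = 0.5 * g^T H^(-1) g = 14.8437


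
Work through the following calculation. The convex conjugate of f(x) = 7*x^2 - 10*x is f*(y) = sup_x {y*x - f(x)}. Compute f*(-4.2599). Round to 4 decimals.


f*(y) = sup_x {y*x - a*x^2 - b*x} = sup_x {(y-b)*x - a*x^2}
FOC: (y - b) - 2a*x = 0 => x* = (y - b)/(2a)
x* = (-4.2599 + 10)/(2*7) = 0.41
f*(-4.2599) = (y-b)^2/(4a) = (-4.2599 + 10)^2/(4*7)
= 32.9487/28 = 1.1767


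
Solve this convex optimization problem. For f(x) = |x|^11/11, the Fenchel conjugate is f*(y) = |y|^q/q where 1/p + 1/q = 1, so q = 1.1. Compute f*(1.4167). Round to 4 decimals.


The conjugate exponent q satisfies 1/p + 1/q = 1.
p = 11, so q = 11/(11 - 1) = 1.1
|y|^q = 1.4167^1.1 = 1.4669
f*(1.4167) = 1.4669 / 1.1 = 1.3336


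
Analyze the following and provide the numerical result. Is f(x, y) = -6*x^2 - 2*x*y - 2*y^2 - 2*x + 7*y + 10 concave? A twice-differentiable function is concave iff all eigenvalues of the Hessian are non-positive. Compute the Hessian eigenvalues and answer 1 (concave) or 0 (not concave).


The Hessian of f(x,y) = -6*x^2 - 2*x*y - 2*y^2 - 2*x + 7*y + 10 is:
H = [[-12, -2], [-2, -4]]
Trace = -12 - 4 = -16
Determinant = -12*-4 - (-2)^2 = 44
Discriminant = (-16)^2 - 4*44 = 80.0
Eigenvalues: lambda_1 = -12.4721, lambda_2 = -3.5279
The function is concave.

1


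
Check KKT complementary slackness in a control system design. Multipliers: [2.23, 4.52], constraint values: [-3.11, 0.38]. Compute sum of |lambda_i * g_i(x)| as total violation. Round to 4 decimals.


KKT complementary slackness check:
lambda_1 * g_1 = 2.23 * -3.11 = -6.9353
lambda_2 * g_2 = 4.52 * 0.38 = 1.7176
Total violation = 6.9353 + 1.7176 = 8.6529


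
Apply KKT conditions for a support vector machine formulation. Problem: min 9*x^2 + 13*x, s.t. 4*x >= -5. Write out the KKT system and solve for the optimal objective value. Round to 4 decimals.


Step 1: Try lambda = 0 (constraint inactive).
Stationarity: 2*9*x + 13 = 0
x* = -13/(2*9) = -13/18 = -0.7222 (rounded; the exact value -13/18 is used below)
Check constraint: 4*-0.7222 = -2.8888 >= -5 -- satisfied.
Step 2: Compute optimal value.
f(x*) = 9*(-13/18)^2 + 13*(-13/18) = -4.6944


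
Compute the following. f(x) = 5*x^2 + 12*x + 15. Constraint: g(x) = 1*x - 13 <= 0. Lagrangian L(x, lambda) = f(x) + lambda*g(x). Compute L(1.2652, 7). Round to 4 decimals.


Step 1: Evaluate f(x).
f(1.2652) = 5*1.2652^2 + 12*1.2652 + 15 = 38.1861
Step 2: Evaluate g(x).
g(1.2652) = 1*1.2652 - 13 = -11.7348
Step 3: Compute Lagrangian.
L = 38.1861 + 7*-11.7348 = -43.9575


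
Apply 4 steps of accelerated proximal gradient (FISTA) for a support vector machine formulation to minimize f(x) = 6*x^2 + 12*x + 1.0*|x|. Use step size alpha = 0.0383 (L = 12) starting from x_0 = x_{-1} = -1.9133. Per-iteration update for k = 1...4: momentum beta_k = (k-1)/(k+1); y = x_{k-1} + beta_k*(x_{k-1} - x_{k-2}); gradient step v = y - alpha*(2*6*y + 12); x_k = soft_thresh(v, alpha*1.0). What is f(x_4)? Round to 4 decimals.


FISTA on f(x) = 6*x^2 + 12*x + 1.0*|x|
L = 12, alpha = 0.0383
Iteration 1: beta = 0.0, y = -1.9133 + 0.0*(-1.9133 + 1.9133) = -1.9133
  grad(y) = -10.9596, v = y - alpha*grad = -1.4935
  prox(v) = soft_thresh(-1.4935, 0.0383) = -1.4552
Iteration 2: beta = 0.3333, y = -1.4552 + 0.3333*(-1.4552 + 1.9133) = -1.3026
  grad(y) = -3.6308, v = y - alpha*grad = -1.1635
  prox(v) = soft_thresh(-1.1635, 0.0383) = -1.1252
Iteration 3: beta = 0.5, y = -1.1252 + 0.5*(-1.1252 + 1.4552) = -0.9602
  grad(y) = 0.4778, v = y - alpha*grad = -0.9785
  prox(v) = soft_thresh(-0.9785, 0.0383) = -0.9402
Iteration 4: beta = 0.6, y = -0.9402 + 0.6*(-0.9402 + 1.1252) = -0.8292
  grad(y) = 2.05, v = y - alpha*grad = -0.9077
  prox(v) = soft_thresh(-0.9077, 0.0383) = -0.8694
f(x_4) = 6*(-0.8694)^2 + 12*(-0.8694) + 1.0*|-0.8694| = -5.0283


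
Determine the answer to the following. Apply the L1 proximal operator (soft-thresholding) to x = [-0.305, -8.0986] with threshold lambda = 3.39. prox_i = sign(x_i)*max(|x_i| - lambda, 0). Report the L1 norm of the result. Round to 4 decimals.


Soft-thresholding with lambda = 3.39:
prox(-0.305) = sign(-0.305)*max(|-0.305| - 3.39, 0) = 0.0
prox(-8.0986) = sign(-8.0986)*max(|-8.0986| - 3.39, 0) = -4.7086
prox(x) = [0.0, -4.7086]
||prox(x)||_1 = 0.0 + 4.7086 = 4.7086


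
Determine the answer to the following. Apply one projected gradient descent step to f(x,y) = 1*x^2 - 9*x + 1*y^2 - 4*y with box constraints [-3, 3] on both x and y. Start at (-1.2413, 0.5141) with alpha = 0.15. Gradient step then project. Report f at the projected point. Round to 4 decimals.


Step 1: Compute gradient at (-1.2413, 0.5141).
grad_x = 2*1*-1.2413 - 9 = -11.4826
grad_y = 2*1*0.5141 - 4 = -2.9718
Step 2: Gradient step.
x_raw = -1.2413 - 0.15*-11.4826 = 0.4811
y_raw = 0.5141 - 0.15*-2.9718 = 0.9599
Step 3: Project onto [-3, 3].
x_proj = clip(0.4811) = 0.4811
y_proj = clip(0.9599) = 0.9599
Step 4: Evaluate f.
f(0.4811, 0.9599) = -7.0165


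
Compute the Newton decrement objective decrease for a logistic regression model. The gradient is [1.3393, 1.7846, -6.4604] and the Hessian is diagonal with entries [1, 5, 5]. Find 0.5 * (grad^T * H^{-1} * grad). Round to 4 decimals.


Step 1: H is diagonal, so H^(-1) * g = [1.3393, 0.3569, -1.2921].
Step 2: g^T H^(-1) g = sum_i g_i^2 / H_ii
  = (1.3393)^2/1 + (1.7846)^2/5 + (-6.4604)^2/5
  = 1.7937 + 0.637 + 8.3474 = 10.778
Step 3: Objective decrease = 0.5 * g^T H^(-1) g = 5.389


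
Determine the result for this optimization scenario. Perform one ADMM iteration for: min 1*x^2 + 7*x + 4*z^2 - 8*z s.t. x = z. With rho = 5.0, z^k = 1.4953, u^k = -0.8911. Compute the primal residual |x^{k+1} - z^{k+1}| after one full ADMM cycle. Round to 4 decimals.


ADMM iteration with rho = 5.0, z^k = 1.4953, u^k = -0.8911
Step 1: x-update.
Minimize 1*x^2 + 7*x + (5.0/2)*(x - 1.4953 - 0.8911)^2
FOC: (2*1 + 5.0)*x = -7 + 5.0*(1.4953 + 0.8911)
x^{k+1} = 0.7046
Step 2: z-update.
Minimize 4*z^2 - 8*z + (5.0/2)*(0.7046 - z - 0.8911)^2
FOC: (2*4 + 5.0)*z = 8 + 5.0*(0.7046 - 0.8911)
z^{k+1} = 0.5436
Step 3: u-update.
u^{k+1} = -0.8911 + 0.7046 - 0.5436 = -0.7302
Step 4: Primal residual = |0.7046 - 0.5436| = 0.1609


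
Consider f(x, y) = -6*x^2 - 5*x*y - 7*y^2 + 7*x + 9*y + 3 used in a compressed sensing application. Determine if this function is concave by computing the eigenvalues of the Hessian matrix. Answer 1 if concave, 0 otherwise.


The Hessian of f(x,y) = -6*x^2 - 5*x*y - 7*y^2 + 7*x + 9*y + 3 is:
H = [[-12, -5], [-5, -14]]
Trace = -12 - 14 = -26
Determinant = -12*-14 - (-5)^2 = 143
Discriminant = (-26)^2 - 4*143 = 104.0
Eigenvalues: lambda_1 = -18.099, lambda_2 = -7.901
The function is concave.

1


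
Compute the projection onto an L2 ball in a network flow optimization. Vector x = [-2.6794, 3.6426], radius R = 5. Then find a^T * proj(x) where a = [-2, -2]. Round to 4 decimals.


Step 1: Compute ||x|| (intermediates to 6 decimals).
||x|| = sqrt((-2.6794)^2 + 3.6426^2) = 4.521915
Step 2: Project.
Since ||x|| <= R, proj = x (no scaling needed).
proj(x) = [-2.6794, 3.6426]
Step 3: Dot product.
a^T * proj(x) = -2*(-2.6794) - 2*3.6426 = -1.9264


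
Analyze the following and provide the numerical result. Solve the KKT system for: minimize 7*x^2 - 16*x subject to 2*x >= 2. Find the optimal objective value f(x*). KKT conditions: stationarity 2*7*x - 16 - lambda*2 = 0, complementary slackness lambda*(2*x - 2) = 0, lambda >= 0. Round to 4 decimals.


Step 1: Try lambda = 0 (constraint inactive).
Stationarity: 2*7*x - 16 = 0
x* = 16/(2*7) = 8/7 = 1.1429 (rounded; the exact value 8/7 is used below)
Check constraint: 2*1.1429 = 2.2858 >= 2 -- satisfied.
Step 2: Compute optimal value.
f(x*) = 7*(8/7)^2 - 16*(8/7) = -9.1429


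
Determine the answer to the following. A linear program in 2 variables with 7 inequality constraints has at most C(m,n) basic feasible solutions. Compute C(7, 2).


Each vertex corresponds to some choice of n active constraints out of m, so the number of vertices is at most C(m, n) = m! / (n!(m-n)!).
m = 7, n = 2
Numerator: 7 * 6
Denominator: 2! = 2
C(7, 2) = 21


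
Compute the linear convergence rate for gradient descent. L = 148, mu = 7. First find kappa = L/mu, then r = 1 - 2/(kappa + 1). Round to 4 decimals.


Step 1: Compute the condition number.
kappa = L/mu = 148/7 = 21.1429
Step 2: Compute the convergence rate.
r = 1 - 2/(kappa + 1) = 1 - 2*mu/(L + mu) = (L - mu)/(L + mu) = 141/155 = 0.9097


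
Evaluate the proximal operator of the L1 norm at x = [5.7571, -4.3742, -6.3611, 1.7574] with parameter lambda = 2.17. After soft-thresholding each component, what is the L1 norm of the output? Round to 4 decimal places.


Soft-thresholding with lambda = 2.17:
prox(5.7571) = sign(5.7571)*max(|5.7571| - 2.17, 0) = 3.5871
prox(-4.3742) = sign(-4.3742)*max(|-4.3742| - 2.17, 0) = -2.2042
prox(-6.3611) = sign(-6.3611)*max(|-6.3611| - 2.17, 0) = -4.1911
prox(1.7574) = sign(1.7574)*max(|1.7574| - 2.17, 0) = 0.0
prox(x) = [3.5871, -2.2042, -4.1911, 0.0]
||prox(x)||_1 = 3.5871 + 2.2042 + 4.1911 + 0.0 = 9.9824
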